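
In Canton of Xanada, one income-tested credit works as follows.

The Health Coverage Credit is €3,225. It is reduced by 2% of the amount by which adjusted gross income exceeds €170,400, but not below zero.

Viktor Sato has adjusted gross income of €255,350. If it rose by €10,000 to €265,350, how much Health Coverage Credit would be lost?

At €255,350 — 2% of the €84,950 excess over €170,400 is €1,699; credit = €3,225 − €1,699 = €1,526.
At €265,350 — 2% of the €94,950 excess over €170,400 is €1,899; credit = €3,225 − €1,899 = €1,326.
Lost: €1,526 − €1,326 = €200.

€200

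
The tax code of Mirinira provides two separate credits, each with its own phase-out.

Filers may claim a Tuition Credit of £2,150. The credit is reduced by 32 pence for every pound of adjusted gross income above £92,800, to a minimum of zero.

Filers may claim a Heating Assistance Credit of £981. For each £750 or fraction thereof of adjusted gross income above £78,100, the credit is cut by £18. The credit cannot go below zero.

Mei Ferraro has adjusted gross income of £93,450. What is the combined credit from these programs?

Tuition Credit: 32% of the £650 excess over £92,800 is £208; credit = £2,150 − £208 = £1,942.
Heating Assistance Credit: income exceeds £78,100 by £15,350, which is 21 full-or-partial £750 increments; reduction = 21 × £18 = £378, leaving £603.
Total: £1,942 + £603 = £2,545.

£2,545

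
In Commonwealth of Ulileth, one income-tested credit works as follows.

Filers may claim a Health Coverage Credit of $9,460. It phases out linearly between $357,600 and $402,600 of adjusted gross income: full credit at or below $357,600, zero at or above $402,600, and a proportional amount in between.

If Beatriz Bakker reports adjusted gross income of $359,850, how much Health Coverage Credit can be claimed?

Health Coverage Credit: $359,850 is $2,250 into a $45,000 phase-out range, leaving 42,750/45,000 of the credit: $9,460 × 42,750/45,000 = $8,987.

$8,987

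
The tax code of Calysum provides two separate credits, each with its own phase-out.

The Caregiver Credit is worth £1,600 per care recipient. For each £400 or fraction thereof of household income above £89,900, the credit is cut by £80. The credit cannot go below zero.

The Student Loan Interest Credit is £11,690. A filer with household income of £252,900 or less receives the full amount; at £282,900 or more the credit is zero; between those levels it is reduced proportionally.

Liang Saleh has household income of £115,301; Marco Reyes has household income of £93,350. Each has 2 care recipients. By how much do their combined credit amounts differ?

£2,480

Liang (£115,301): Caregiver Credit: base = 2 × £1,600 = £3,200. income exceeds £89,900 by £25,401 → 64 increments × £80 = £5,120 ≥ base, so the credit is £0. Student Loan Interest Credit: £115,301 is at or below the £252,900 threshold, so the full £11,690 applies. total £0 + £11,690 = £11,690
Marco (£93,350): Caregiver Credit: base = 2 × £1,600 = £3,200. income exceeds £89,900 by £3,450, which is 9 full-or-partial £400 increments; reduction = 9 × £80 = £720, leaving £2,480. Student Loan Interest Credit: £93,350 is at or below the £252,900 threshold, so the full £11,690 applies. total £2,480 + £11,690 = £14,170
Difference: |£11,690 − £14,170| = £2,480.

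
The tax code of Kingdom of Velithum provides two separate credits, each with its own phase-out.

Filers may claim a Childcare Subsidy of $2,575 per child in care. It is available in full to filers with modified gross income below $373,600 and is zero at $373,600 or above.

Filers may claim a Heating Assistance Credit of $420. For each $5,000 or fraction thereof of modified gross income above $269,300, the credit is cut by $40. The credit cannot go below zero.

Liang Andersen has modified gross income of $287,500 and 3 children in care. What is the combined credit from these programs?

$7,985

Childcare Subsidy: base = 3 × $2,575 = $7,725. $287,500 is below the $373,600 cutoff, so the full $7,725 applies.
Heating Assistance Credit: income exceeds $269,300 by $18,200, which is 4 full-or-partial $5,000 increments; reduction = 4 × $40 = $160, leaving $260.
Total: $7,725 + $260 = $7,985.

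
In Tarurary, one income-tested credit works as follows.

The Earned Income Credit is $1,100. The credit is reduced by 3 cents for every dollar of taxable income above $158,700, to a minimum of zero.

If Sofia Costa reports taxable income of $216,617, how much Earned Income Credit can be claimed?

Earned Income Credit: 3% of the $57,917 excess over $158,700 is $1,737.51 ≥ base, so the credit is $0.

$0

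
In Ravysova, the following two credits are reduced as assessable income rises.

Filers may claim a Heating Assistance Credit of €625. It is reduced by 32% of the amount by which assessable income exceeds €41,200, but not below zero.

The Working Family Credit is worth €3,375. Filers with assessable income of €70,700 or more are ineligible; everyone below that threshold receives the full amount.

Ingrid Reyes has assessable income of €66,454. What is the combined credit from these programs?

Heating Assistance Credit: 32% of the €25,254 excess over €41,200 is €8,081.28 ≥ base, so the credit is €0.
Working Family Credit: €66,454 is below the €70,700 cutoff, so the full €3,375 applies.
Total: €0 + €3,375 = €3,375.

€3,375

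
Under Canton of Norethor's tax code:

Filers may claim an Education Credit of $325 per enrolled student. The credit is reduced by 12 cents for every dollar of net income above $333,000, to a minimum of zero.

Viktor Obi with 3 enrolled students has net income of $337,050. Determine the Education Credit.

Education Credit: base = 3 × $325 = $975. 12% of the $4,050 excess over $333,000 is $486; credit = $975 − $486 = $489.

$489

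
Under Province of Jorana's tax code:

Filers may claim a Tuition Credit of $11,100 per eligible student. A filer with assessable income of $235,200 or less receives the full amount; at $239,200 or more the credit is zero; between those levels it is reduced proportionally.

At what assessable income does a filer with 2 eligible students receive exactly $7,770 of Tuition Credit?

$237,800

Full credit = 2 × $11,100 = $22,200.
$7,770 is 7,770/22,200 of the full $22,200, so 14,430/22,200 of the $4,000 range has been used: income = $235,200 + $4,000 × 14,430/22,200 = $237,800.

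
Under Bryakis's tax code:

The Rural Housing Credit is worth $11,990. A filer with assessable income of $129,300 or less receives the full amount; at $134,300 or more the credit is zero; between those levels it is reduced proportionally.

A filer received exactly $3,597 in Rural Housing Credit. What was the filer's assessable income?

$132,800

$3,597 is 3,597/11,990 of the full $11,990, so 8,393/11,990 of the $5,000 range has been used: income = $129,300 + $5,000 × 8,393/11,990 = $132,800.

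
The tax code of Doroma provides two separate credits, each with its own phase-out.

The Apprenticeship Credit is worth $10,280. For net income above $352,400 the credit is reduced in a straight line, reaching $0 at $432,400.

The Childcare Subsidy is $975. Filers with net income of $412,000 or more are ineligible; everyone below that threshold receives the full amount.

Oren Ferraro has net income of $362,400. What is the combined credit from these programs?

Apprenticeship Credit: $362,400 is $10,000 into a $80,000 phase-out range, leaving 70,000/80,000 of the credit: $10,280 × 70,000/80,000 = $8,995.
Childcare Subsidy: $362,400 is below the $412,000 cutoff, so the full $975 applies.
Total: $8,995 + $975 = $9,970.

$9,970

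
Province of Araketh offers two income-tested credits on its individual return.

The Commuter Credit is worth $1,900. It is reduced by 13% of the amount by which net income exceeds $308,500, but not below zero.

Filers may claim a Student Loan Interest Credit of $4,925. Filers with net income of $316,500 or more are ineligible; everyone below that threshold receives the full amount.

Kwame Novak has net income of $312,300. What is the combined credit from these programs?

$6,331

Commuter Credit: 13% of the $3,800 excess over $308,500 is $494; credit = $1,900 − $494 = $1,406.
Student Loan Interest Credit: $312,300 is below the $316,500 cutoff, so the full $4,925 applies.
Total: $1,406 + $4,925 = $6,331.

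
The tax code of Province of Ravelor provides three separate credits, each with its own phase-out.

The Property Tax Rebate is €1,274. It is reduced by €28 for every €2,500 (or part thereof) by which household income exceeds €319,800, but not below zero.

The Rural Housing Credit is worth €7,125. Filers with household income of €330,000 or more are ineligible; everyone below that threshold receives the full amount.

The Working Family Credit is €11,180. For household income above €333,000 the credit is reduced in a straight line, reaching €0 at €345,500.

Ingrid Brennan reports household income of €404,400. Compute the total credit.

Property Tax Rebate: income exceeds €319,800 by €84,600, which is 34 full-or-partial €2,500 increments; reduction = 34 × €28 = €952, leaving €322.
Rural Housing Credit: €404,400 meets or exceeds the €330,000 cutoff, so the credit is €0.
Working Family Credit: €404,400 is at or above €345,500, so the credit is €0.
Total: €322 + €0 + €0 = €322.

€322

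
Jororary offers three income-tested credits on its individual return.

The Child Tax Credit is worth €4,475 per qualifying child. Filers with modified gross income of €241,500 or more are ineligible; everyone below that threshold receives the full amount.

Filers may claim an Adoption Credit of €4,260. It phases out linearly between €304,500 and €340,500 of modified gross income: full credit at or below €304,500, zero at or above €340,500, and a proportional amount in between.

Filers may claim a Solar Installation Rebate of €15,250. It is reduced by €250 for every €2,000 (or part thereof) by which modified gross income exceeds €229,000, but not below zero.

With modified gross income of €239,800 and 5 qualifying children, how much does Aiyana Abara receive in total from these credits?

Child Tax Credit: base = 5 × €4,475 = €22,375. €239,800 is below the €241,500 cutoff, so the full €22,375 applies.
Adoption Credit: €239,800 is at or below the €304,500 threshold, so the full €4,260 applies.
Solar Installation Rebate: income exceeds €229,000 by €10,800, which is 6 full-or-partial €2,000 increments; reduction = 6 × €250 = €1,500, leaving €13,750.
Total: €22,375 + €4,260 + €13,750 = €40,385.

€40,385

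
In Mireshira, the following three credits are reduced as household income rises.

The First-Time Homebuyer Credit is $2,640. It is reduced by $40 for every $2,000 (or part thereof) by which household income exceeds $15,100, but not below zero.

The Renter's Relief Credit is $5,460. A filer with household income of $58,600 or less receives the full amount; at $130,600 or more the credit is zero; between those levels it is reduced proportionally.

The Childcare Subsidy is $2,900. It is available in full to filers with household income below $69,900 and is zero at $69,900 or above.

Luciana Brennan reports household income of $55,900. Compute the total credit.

First-Time Homebuyer Credit: income exceeds $15,100 by $40,800, which is 21 full-or-partial $2,000 increments; reduction = 21 × $40 = $840, leaving $1,800.
Renter's Relief Credit: $55,900 is at or below the $58,600 threshold, so the full $5,460 applies.
Childcare Subsidy: $55,900 is below the $69,900 cutoff, so the full $2,900 applies.
Total: $1,800 + $5,460 + $2,900 = $10,160.

$10,160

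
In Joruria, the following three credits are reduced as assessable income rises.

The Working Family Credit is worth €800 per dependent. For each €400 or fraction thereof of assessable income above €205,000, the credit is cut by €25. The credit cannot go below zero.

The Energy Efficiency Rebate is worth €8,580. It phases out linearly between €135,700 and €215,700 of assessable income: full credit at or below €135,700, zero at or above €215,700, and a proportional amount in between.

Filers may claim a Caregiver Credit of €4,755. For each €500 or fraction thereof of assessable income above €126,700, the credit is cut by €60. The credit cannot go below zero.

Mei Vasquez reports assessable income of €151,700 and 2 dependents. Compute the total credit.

€10,219

Working Family Credit: base = 2 × €800 = €1,600. €151,700 is at or below the €205,000 threshold, so the full €1,600 applies.
Energy Efficiency Rebate: €151,700 is €16,000 into a €80,000 phase-out range, leaving 64,000/80,000 of the credit: €8,580 × 64,000/80,000 = €6,864.
Caregiver Credit: income exceeds €126,700 by €25,000, which is 50 full-or-partial €500 increments; reduction = 50 × €60 = €3,000, leaving €1,755.
Total: €1,600 + €6,864 + €1,755 = €10,219.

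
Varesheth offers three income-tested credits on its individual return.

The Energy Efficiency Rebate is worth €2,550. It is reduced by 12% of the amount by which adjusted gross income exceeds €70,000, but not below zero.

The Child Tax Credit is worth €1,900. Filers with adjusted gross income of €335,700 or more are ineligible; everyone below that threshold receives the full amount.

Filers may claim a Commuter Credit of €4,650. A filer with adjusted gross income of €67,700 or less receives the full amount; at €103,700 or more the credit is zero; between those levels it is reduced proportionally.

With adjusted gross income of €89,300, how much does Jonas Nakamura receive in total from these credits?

€3,994

Energy Efficiency Rebate: 12% of the €19,300 excess over €70,000 is €2,316; credit = €2,550 − €2,316 = €234.
Child Tax Credit: €89,300 is below the €335,700 cutoff, so the full €1,900 applies.
Commuter Credit: €89,300 is €21,600 into a €36,000 phase-out range, leaving 14,400/36,000 of the credit: €4,650 × 14,400/36,000 = €1,860.
Total: €234 + €1,900 + €1,860 = €3,994.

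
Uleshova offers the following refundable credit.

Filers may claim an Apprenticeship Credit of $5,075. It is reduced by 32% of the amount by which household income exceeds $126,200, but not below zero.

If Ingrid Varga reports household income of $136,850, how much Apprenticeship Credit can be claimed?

Apprenticeship Credit: 32% of the $10,650 excess over $126,200 is $3,408; credit = $5,075 − $3,408 = $1,667.

$1,667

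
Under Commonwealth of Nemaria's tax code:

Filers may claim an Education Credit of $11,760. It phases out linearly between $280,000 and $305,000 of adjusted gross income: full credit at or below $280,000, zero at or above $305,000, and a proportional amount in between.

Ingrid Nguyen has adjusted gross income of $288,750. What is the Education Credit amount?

Education Credit: $288,750 is $8,750 into a $25,000 phase-out range, leaving 16,250/25,000 of the credit: $11,760 × 16,250/25,000 = $7,644.

$7,644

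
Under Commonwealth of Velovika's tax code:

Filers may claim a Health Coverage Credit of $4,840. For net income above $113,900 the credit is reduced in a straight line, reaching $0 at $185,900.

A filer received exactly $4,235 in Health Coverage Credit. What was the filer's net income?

$4,235 is 4,235/4,840 of the full $4,840, so 605/4,840 of the $72,000 range has been used: income = $113,900 + $72,000 × 605/4,840 = $122,900.

$122,900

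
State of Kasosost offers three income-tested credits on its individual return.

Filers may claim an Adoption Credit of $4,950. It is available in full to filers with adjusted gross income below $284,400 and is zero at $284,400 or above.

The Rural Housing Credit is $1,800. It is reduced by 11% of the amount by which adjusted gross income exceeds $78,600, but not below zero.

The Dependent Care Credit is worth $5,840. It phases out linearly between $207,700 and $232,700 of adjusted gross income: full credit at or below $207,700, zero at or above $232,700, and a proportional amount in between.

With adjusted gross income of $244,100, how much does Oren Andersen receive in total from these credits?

Adoption Credit: $244,100 is below the $284,400 cutoff, so the full $4,950 applies.
Rural Housing Credit: 11% of the $165,500 excess over $78,600 is $18,205 ≥ base, so the credit is $0.
Dependent Care Credit: $244,100 is at or above $232,700, so the credit is $0.
Total: $4,950 + $0 + $0 = $4,950.

$4,950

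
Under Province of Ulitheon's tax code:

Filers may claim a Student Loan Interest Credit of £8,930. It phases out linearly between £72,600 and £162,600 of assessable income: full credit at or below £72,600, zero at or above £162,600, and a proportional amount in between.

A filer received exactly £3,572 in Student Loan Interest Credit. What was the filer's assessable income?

£126,600

£3,572 is 3,572/8,930 of the full £8,930, so 5,358/8,930 of the £90,000 range has been used: income = £72,600 + £90,000 × 5,358/8,930 = £126,600.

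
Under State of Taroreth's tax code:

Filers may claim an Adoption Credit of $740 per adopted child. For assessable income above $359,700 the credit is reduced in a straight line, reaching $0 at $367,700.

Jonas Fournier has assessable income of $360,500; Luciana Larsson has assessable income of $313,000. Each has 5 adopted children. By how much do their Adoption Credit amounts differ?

$370

Jonas ($360,500): Adoption Credit: base = 5 × $740 = $3,700. $360,500 is $800 into a $8,000 phase-out range, leaving 7,200/8,000 of the credit: $3,700 × 7,200/8,000 = $3,330.
Luciana ($313,000): Adoption Credit: base = 5 × $740 = $3,700. $313,000 is at or below the $359,700 threshold, so the full $3,700 applies.
Difference: |$3,330 − $3,700| = $370.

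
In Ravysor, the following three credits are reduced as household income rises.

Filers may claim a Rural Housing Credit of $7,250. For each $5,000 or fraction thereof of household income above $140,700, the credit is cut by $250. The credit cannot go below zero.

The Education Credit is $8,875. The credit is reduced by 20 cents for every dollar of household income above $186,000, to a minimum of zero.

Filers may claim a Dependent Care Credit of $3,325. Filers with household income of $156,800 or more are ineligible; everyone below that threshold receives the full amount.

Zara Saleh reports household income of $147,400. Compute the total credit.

$18,950

Rural Housing Credit: income exceeds $140,700 by $6,700, which is 2 full-or-partial $5,000 increments; reduction = 2 × $250 = $500, leaving $6,750.
Education Credit: $147,400 is at or below the $186,000 threshold, so the full $8,875 applies.
Dependent Care Credit: $147,400 is below the $156,800 cutoff, so the full $3,325 applies.
Total: $6,750 + $8,875 + $3,325 = $18,950.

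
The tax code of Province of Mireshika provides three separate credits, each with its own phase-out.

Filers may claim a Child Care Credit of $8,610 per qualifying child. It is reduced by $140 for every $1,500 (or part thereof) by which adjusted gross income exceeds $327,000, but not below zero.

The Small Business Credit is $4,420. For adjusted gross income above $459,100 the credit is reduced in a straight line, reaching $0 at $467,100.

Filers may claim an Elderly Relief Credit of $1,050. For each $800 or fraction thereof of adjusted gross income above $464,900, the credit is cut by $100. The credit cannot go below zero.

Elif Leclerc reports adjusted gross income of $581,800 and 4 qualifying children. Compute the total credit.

$10,640

Child Care Credit: base = 4 × $8,610 = $34,440. income exceeds $327,000 by $254,800, which is 170 full-or-partial $1,500 increments; reduction = 170 × $140 = $23,800, leaving $10,640.
Small Business Credit: $581,800 is at or above $467,100, so the credit is $0.
Elderly Relief Credit: income exceeds $464,900 by $116,900 → 147 increments × $100 = $14,700 ≥ base, so the credit is $0.
Total: $10,640 + $0 + $0 = $10,640.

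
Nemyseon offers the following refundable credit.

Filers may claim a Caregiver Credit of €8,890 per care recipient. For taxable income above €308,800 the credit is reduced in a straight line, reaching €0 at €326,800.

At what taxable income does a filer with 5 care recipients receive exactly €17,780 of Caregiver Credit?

€319,600

Full credit = 5 × €8,890 = €44,450.
€17,780 is 17,780/44,450 of the full €44,450, so 26,670/44,450 of the €18,000 range has been used: income = €308,800 + €18,000 × 26,670/44,450 = €319,600.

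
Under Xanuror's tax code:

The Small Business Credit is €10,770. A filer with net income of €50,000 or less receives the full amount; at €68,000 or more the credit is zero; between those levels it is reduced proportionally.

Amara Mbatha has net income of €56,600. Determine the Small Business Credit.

€6,821

Small Business Credit: €56,600 is €6,600 into a €18,000 phase-out range, leaving 11,400/18,000 of the credit: €10,770 × 11,400/18,000 = €6,821.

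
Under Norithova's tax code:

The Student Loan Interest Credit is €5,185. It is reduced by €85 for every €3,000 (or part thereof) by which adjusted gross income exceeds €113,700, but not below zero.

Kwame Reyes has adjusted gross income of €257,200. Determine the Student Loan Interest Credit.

Student Loan Interest Credit: income exceeds €113,700 by €143,500, which is 48 full-or-partial €3,000 increments; reduction = 48 × €85 = €4,080, leaving €1,105.

€1,105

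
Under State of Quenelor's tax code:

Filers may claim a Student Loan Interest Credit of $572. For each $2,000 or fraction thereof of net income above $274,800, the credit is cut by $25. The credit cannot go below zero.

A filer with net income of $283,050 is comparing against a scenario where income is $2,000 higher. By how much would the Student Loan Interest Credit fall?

At $283,050 — income exceeds $274,800 by $8,250, which is 5 full-or-partial $2,000 increments; reduction = 5 × $25 = $125, leaving $447.
At $285,050 — income exceeds $274,800 by $10,250, which is 6 full-or-partial $2,000 increments; reduction = 6 × $25 = $150, leaving $422.
Lost: $447 − $422 = $25.

$25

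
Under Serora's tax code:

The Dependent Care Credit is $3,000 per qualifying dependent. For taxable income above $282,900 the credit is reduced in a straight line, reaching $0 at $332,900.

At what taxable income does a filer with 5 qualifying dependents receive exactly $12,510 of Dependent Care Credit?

Full credit = 5 × $3,000 = $15,000.
$12,510 is 12,510/15,000 of the full $15,000, so 2,490/15,000 of the $50,000 range has been used: income = $282,900 + $50,000 × 2,490/15,000 = $291,200.

$291,200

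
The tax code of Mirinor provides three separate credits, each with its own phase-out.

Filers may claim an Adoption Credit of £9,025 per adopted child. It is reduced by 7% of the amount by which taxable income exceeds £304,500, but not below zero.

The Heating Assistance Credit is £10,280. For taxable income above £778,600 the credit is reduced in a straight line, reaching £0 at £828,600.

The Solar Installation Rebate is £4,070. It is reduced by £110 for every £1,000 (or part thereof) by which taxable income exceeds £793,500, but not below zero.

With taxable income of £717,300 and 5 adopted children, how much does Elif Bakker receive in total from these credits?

£30,579

Adoption Credit: base = 5 × £9,025 = £45,125. 7% of the £412,800 excess over £304,500 is £28,896; credit = £45,125 − £28,896 = £16,229.
Heating Assistance Credit: £717,300 is at or below the £778,600 threshold, so the full £10,280 applies.
Solar Installation Rebate: £717,300 is at or below the £793,500 threshold, so the full £4,070 applies.
Total: £16,229 + £10,280 + £4,070 = £30,579.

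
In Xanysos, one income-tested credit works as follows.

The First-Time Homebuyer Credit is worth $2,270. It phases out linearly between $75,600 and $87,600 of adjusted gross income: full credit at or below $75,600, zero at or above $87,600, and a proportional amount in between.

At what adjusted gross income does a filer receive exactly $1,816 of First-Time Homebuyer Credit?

$1,816 is 1,816/2,270 of the full $2,270, so 454/2,270 of the $12,000 range has been used: income = $75,600 + $12,000 × 454/2,270 = $78,000.

$78,000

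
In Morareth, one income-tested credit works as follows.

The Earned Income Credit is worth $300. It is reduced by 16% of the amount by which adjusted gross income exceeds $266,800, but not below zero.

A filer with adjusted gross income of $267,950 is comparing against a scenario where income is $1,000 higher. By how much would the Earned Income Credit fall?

$116

At $267,950 — 16% of the $1,150 excess over $266,800 is $184; credit = $300 − $184 = $116.
At $268,950 — 16% of the $2,150 excess over $266,800 is $344 ≥ base, so the credit is $0.
Lost: $116 − $0 = $116.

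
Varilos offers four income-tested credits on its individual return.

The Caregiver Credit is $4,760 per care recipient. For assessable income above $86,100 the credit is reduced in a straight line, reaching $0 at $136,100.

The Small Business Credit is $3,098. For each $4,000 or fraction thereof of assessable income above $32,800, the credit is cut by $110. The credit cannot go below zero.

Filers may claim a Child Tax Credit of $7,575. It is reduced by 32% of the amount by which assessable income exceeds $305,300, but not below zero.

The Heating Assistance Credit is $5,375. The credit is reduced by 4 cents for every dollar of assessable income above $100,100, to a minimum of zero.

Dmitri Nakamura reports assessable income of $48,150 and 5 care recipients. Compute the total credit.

$39,408

Caregiver Credit: base = 5 × $4,760 = $23,800. $48,150 is at or below the $86,100 threshold, so the full $23,800 applies.
Small Business Credit: income exceeds $32,800 by $15,350, which is 4 full-or-partial $4,000 increments; reduction = 4 × $110 = $440, leaving $2,658.
Child Tax Credit: $48,150 is at or below the $305,300 threshold, so the full $7,575 applies.
Heating Assistance Credit: $48,150 is at or below the $100,100 threshold, so the full $5,375 applies.
Total: $23,800 + $2,658 + $7,575 + $5,375 = $39,408.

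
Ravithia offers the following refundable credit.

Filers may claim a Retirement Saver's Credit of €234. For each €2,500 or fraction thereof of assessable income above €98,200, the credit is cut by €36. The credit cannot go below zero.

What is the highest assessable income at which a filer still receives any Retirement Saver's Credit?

After 6 increments the reduction is 6 × €36 = €216, leaving €18; one more increment wipes it out. Increment 6 ends at excess 6 × €2,500 = €15,000, so the highest qualifying income is €98,200 + €15,000 = €113,200.

€113,200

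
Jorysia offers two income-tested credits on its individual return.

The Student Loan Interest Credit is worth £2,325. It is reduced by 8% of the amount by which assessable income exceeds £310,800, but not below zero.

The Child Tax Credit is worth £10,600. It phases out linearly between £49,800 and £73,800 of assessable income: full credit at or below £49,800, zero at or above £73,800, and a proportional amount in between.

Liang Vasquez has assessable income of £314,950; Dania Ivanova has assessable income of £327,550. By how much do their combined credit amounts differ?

£1,008

Liang (£314,950): Student Loan Interest Credit: 8% of the £4,150 excess over £310,800 is £332; credit = £2,325 − £332 = £1,993. Child Tax Credit: £314,950 is at or above £73,800, so the credit is £0. total £1,993 + £0 = £1,993
Dania (£327,550): Student Loan Interest Credit: 8% of the £16,750 excess over £310,800 is £1,340; credit = £2,325 − £1,340 = £985. Child Tax Credit: £327,550 is at or above £73,800, so the credit is £0. total £985 + £0 = £985
Difference: |£1,993 − £985| = £1,008.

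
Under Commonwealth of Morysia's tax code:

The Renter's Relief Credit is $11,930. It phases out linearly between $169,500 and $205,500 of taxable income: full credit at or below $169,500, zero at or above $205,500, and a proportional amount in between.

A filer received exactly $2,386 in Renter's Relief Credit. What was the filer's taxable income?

$2,386 is 2,386/11,930 of the full $11,930, so 9,544/11,930 of the $36,000 range has been used: income = $169,500 + $36,000 × 9,544/11,930 = $198,300.

$198,300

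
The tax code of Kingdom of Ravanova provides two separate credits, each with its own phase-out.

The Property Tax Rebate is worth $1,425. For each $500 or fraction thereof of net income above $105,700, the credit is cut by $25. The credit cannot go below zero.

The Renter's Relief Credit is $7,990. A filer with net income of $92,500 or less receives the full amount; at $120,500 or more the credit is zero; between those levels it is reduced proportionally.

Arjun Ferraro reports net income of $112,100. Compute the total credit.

$3,497

Property Tax Rebate: income exceeds $105,700 by $6,400, which is 13 full-or-partial $500 increments; reduction = 13 × $25 = $325, leaving $1,100.
Renter's Relief Credit: $112,100 is $19,600 into a $28,000 phase-out range, leaving 8,400/28,000 of the credit: $7,990 × 8,400/28,000 = $2,397.
Total: $1,100 + $2,397 = $3,497.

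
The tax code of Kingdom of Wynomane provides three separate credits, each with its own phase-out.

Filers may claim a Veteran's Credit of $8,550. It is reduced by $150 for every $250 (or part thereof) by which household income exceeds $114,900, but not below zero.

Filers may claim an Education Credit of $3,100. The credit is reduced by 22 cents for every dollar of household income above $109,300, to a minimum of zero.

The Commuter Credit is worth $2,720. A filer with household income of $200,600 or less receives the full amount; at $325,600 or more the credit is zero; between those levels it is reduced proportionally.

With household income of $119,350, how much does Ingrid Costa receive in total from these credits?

Veteran's Credit: income exceeds $114,900 by $4,450, which is 18 full-or-partial $250 increments; reduction = 18 × $150 = $2,700, leaving $5,850.
Education Credit: 22% of the $10,050 excess over $109,300 is $2,211; credit = $3,100 − $2,211 = $889.
Commuter Credit: $119,350 is at or below the $200,600 threshold, so the full $2,720 applies.
Total: $5,850 + $889 + $2,720 = $9,459.

$9,459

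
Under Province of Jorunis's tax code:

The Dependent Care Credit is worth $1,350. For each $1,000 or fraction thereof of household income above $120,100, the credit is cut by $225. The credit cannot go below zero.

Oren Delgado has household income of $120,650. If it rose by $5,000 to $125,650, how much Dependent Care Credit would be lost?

$1,125

At $120,650 — income exceeds $120,100 by $550, which is 1 full-or-partial $1,000 increment; reduction = 1 × $225 = $225, leaving $1,125.
At $125,650 — income exceeds $120,100 by $5,550 → 6 increments × $225 = $1,350 ≥ base, so the credit is $0.
Lost: $1,125 − $0 = $1,125.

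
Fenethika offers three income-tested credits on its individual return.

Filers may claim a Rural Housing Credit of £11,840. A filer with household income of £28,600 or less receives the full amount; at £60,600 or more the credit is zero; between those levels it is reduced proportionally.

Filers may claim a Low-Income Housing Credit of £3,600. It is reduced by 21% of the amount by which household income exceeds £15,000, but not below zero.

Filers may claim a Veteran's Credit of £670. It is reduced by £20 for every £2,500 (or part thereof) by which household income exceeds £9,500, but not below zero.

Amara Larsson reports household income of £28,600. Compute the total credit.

Rural Housing Credit: £28,600 is at or below the £28,600 threshold, so the full £11,840 applies.
Low-Income Housing Credit: 21% of the £13,600 excess over £15,000 is £2,856; credit = £3,600 − £2,856 = £744.
Veteran's Credit: income exceeds £9,500 by £19,100, which is 8 full-or-partial £2,500 increments; reduction = 8 × £20 = £160, leaving £510.
Total: £11,840 + £744 + £510 = £13,094.

£13,094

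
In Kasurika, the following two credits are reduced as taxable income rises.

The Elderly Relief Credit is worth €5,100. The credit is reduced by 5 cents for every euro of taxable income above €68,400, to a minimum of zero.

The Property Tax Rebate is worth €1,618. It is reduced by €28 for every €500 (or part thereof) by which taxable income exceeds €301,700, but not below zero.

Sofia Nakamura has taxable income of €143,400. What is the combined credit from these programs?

Elderly Relief Credit: 5% of the €75,000 excess over €68,400 is €3,750; credit = €5,100 − €3,750 = €1,350.
Property Tax Rebate: €143,400 is at or below the €301,700 threshold, so the full €1,618 applies.
Total: €1,350 + €1,618 = €2,968.

€2,968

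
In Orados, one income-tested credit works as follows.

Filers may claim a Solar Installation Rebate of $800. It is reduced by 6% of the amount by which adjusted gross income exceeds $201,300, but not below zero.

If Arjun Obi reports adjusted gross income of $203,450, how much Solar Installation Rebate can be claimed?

$671

Solar Installation Rebate: 6% of the $2,150 excess over $201,300 is $129; credit = $800 − $129 = $671.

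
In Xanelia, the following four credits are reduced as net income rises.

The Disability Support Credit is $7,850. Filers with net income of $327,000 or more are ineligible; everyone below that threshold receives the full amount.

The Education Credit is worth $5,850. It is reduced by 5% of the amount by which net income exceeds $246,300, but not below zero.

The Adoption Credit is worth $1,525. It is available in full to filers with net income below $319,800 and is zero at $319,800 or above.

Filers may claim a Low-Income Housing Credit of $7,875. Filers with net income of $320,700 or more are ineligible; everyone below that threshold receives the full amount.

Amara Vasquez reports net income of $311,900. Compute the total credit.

Disability Support Credit: $311,900 is below the $327,000 cutoff, so the full $7,850 applies.
Education Credit: 5% of the $65,600 excess over $246,300 is $3,280; credit = $5,850 − $3,280 = $2,570.
Adoption Credit: $311,900 is below the $319,800 cutoff, so the full $1,525 applies.
Low-Income Housing Credit: $311,900 is below the $320,700 cutoff, so the full $7,875 applies.
Total: $7,850 + $2,570 + $1,525 + $7,875 = $19,820.

$19,820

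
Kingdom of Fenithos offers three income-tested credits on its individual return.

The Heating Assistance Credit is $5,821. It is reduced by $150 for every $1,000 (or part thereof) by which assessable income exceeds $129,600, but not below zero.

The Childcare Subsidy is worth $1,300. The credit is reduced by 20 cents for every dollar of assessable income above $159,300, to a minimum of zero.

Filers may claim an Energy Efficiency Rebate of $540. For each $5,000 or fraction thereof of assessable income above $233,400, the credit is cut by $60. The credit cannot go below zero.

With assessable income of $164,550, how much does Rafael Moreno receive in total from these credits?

Heating Assistance Credit: income exceeds $129,600 by $34,950, which is 35 full-or-partial $1,000 increments; reduction = 35 × $150 = $5,250, leaving $571.
Childcare Subsidy: 20% of the $5,250 excess over $159,300 is $1,050; credit = $1,300 − $1,050 = $250.
Energy Efficiency Rebate: $164,550 is at or below the $233,400 threshold, so the full $540 applies.
Total: $571 + $250 + $540 = $1,361.

$1,361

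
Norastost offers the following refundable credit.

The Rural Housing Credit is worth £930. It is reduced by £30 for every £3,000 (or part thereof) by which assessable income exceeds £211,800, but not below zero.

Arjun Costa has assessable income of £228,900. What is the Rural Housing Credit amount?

Rural Housing Credit: income exceeds £211,800 by £17,100, which is 6 full-or-partial £3,000 increments; reduction = 6 × £30 = £180, leaving £750.

£750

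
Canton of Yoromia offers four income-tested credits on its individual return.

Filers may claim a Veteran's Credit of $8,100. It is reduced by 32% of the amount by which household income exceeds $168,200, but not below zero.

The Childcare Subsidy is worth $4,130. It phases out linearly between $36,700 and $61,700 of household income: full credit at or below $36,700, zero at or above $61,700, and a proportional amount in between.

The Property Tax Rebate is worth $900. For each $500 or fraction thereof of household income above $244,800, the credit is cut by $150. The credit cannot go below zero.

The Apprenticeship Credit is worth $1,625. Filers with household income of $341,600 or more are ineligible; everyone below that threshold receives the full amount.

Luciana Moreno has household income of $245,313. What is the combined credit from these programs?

Veteran's Credit: 32% of the $77,113 excess over $168,200 is $24,676.16 ≥ base, so the credit is $0.
Childcare Subsidy: $245,313 is at or above $61,700, so the credit is $0.
Property Tax Rebate: income exceeds $244,800 by $513, which is 2 full-or-partial $500 increments; reduction = 2 × $150 = $300, leaving $600.
Apprenticeship Credit: $245,313 is below the $341,600 cutoff, so the full $1,625 applies.
Total: $0 + $0 + $600 + $1,625 = $2,225.

$2,225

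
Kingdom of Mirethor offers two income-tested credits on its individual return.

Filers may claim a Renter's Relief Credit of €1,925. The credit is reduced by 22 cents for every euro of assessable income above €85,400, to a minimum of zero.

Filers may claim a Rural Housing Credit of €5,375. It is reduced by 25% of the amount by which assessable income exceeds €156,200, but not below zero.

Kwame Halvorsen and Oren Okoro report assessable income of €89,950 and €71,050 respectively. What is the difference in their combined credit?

Kwame (€89,950): Renter's Relief Credit: 22% of the €4,550 excess over €85,400 is €1,001; credit = €1,925 − €1,001 = €924. Rural Housing Credit: €89,950 is at or below the €156,200 threshold, so the full €5,375 applies. total €924 + €5,375 = €6,299
Oren (€71,050): Renter's Relief Credit: €71,050 is at or below the €85,400 threshold, so the full €1,925 applies. Rural Housing Credit: €71,050 is at or below the €156,200 threshold, so the full €5,375 applies. total €1,925 + €5,375 = €7,300
Difference: |€6,299 − €7,300| = €1,001.

€1,001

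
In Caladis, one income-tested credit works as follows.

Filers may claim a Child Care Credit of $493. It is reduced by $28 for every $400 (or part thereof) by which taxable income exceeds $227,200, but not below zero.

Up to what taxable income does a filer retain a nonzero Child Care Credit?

After 17 increments the reduction is 17 × $28 = $476, leaving $17; one more increment wipes it out. Increment 17 ends at excess 17 × $400 = $6,800, so the highest qualifying income is $227,200 + $6,800 = $234,000.

$234,000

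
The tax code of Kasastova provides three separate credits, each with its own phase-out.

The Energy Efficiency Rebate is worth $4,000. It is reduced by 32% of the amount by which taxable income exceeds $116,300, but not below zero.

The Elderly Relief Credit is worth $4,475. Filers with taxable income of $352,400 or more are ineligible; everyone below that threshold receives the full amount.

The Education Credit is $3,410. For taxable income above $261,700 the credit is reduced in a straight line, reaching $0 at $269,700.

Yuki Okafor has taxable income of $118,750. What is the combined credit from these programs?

Energy Efficiency Rebate: 32% of the $2,450 excess over $116,300 is $784; credit = $4,000 − $784 = $3,216.
Elderly Relief Credit: $118,750 is below the $352,400 cutoff, so the full $4,475 applies.
Education Credit: $118,750 is at or below the $261,700 threshold, so the full $3,410 applies.
Total: $3,216 + $4,475 + $3,410 = $11,101.

$11,101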